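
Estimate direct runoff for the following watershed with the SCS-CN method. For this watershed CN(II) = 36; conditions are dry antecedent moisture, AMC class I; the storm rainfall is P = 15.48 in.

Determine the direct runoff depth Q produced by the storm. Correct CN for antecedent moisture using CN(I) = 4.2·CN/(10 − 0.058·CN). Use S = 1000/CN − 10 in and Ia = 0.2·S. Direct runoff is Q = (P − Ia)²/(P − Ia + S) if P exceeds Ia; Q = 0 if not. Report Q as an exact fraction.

CN(I) from CN(II)=36: (4.2·36)/(10 − 0.058·36) = 18900/989 ≈ 19.110
S = 1000/(18900/989) − 10 = 8000/189 in ≈ 42.328 in
Initial abstraction Ia = S/5 = (8000/189)/5 = 1600/189 ≈ 8.466 in
Excess rainfall: 15.480 − 8.466 = 7.014 in; P > Ia so Q > 0
Q = (33143/4725)²/((33143/4725) + 8000/189) = (1098458449/22325625)/(233143/4725) = 1098458449/1101600675 in ≈ 0.997 in

Q = 1098458449/1101600675 in ≈ 0.997 in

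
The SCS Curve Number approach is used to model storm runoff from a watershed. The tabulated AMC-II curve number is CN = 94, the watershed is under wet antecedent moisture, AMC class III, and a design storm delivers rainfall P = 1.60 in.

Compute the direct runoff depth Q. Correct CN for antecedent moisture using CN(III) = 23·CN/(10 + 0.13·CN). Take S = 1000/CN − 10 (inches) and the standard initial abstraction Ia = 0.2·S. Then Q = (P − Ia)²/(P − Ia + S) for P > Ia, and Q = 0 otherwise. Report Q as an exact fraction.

Wet (AMC III): CN(III) = 23·94/(10 + 0.13·94) = 2162/(1111/50) = 108100/1111 ≈ 97.300
S = 1000/(108100/1111) − 10 = 300/1081 in ≈ 0.278 in
Initial abstraction Ia = S/5 = (300/1081)/5 = 60/1081 ≈ 0.056 in
P − Ia = 1.600 − 0.056 = 8348/5405 ≈ 1.544 in (> 0, runoff occurs)
Q = (8348/5405)²/((8348/5405) + 300/1081) = (69689104/29214025)/(9848/5405) = 8711138/6653555 in ≈ 1.309 in

Q = 8711138/6653555 in ≈ 1.309 in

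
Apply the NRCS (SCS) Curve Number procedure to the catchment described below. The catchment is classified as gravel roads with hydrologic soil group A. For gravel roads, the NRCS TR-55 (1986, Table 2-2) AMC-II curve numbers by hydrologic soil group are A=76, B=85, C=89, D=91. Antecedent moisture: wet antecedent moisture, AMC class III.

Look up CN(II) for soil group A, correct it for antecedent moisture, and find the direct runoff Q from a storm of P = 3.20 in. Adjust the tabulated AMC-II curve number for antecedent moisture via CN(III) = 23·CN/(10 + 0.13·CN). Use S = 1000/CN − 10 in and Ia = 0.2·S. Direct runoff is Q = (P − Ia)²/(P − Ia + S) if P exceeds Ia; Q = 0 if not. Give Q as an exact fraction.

Q = 2553604/1282595 in ≈ 1.991 in

NRCS table: gravel roads, soil group A → CN(II) = 76
Wet (AMC III): CN(III) = 23·76/(10 + 0.13·76) = 1748/(497/25) = 43700/497 ≈ 87.928
Max retention: S = 1000/(43700/497) − 10 = 600/437 in (≈ 1.373 in)
Ia = 0.2·(600/437) = 120/437 in ≈ 0.275 in
Since P=3.200 > Ia=0.275: effective rainfall P−Ia = 6392/2185 in
Q = (6392/2185)²/((6392/2185) + 600/437) = (40857664/4774225)/(9392/2185) = 2553604/1282595 in ≈ 1.991 in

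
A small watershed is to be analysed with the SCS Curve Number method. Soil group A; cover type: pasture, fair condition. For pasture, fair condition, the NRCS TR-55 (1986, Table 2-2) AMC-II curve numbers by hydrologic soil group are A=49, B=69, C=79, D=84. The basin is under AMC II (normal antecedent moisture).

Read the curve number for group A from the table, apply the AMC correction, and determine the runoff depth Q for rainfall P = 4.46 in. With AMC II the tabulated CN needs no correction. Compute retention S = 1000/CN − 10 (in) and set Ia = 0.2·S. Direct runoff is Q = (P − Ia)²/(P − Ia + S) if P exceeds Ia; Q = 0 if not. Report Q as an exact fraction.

Q = 33953929/76751150 in ≈ 0.442 in

NRCS table: pasture, fair condition, soil group A → CN(II) = 49
CN(II) = 49; AMC II needs no correction.
S = 1000/49 − 10 = 510/49 in ≈ 10.408 in
Ia = 0.2S: 0.2·10.408 = 2.082 in (exactly 102/49)
Excess rainfall: 4.460 − 2.082 = 2.378 in; P > Ia so Q > 0
Q = (5827/2450)²/((5827/2450) + 510/49) = (33953929/6002500)/(31327/2450) = 33953929/76751150 in ≈ 0.442 in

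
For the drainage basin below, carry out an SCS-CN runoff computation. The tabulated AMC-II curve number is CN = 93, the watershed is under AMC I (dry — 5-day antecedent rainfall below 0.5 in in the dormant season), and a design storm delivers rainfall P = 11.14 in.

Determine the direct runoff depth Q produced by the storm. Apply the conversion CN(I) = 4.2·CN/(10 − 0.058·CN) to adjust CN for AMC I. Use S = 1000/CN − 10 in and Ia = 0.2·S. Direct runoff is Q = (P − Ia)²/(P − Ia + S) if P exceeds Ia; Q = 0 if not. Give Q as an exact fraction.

CN(I) from CN(II)=93: (4.2·93)/(10 − 0.058·93) = 27900/329 ≈ 84.802
S = 1000/(27900/329) − 10 = 500/279 in ≈ 1.792 in
Initial abstraction Ia = S/5 = (500/279)/5 = 100/279 ≈ 0.358 in
Since P=11.140 > Ia=0.358: effective rainfall P−Ia = 150403/13950 in
Q: (150403/13950)² ÷ (175403/13950) = 22621062409/2446871850 in (≈ 9.245 in)

Q = 22621062409/2446871850 in ≈ 9.245 in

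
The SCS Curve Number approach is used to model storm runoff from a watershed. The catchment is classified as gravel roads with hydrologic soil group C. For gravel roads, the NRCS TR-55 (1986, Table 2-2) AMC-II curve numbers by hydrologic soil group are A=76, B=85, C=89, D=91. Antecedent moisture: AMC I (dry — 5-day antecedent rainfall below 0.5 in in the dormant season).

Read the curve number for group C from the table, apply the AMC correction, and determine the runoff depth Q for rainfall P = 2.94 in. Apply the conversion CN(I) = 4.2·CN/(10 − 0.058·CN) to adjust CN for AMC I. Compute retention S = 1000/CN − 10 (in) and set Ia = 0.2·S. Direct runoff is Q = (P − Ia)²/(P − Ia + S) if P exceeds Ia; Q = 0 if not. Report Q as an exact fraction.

Q = 48286986049/46233733350 in ≈ 1.044 in

NRCS table: gravel roads, soil group C → CN(II) = 89
Dry (AMC I): CN(I) = 4.2·89/(10 − 0.058·89) = (1869/5)/(2419/500) = 186900/2419 ≈ 77.263
Max retention: S = 1000/(186900/2419) − 10 = 5500/1869 in (≈ 2.943 in)
Ia = 0.2·(5500/1869) = 1100/1869 in ≈ 0.589 in
Excess rainfall: 2.940 − 0.589 = 2.351 in; P > Ia so Q > 0
Q: (219743/93450)² ÷ (494743/93450) = 48286986049/46233733350 in (≈ 1.044 in)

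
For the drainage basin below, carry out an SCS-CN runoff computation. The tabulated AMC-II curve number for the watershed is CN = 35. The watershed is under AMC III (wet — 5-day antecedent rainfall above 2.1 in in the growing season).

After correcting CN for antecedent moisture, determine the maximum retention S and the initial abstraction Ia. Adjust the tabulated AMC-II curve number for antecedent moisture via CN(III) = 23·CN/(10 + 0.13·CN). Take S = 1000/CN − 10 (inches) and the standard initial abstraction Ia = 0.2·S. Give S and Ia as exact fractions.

S = 1300/161 in ≈ 8.075 in; Ia = 260/161 in ≈ 1.615 in

Wet (AMC III): CN(III) = 23·35/(10 + 0.13·35) = 805/(291/20) = 16100/291 ≈ 55.326
S = 1000/(16100/291) − 10 = 1300/161 in ≈ 8.075 in
Ia = 0.2S: 0.2·8.075 = 1.615 in (exactly 260/161)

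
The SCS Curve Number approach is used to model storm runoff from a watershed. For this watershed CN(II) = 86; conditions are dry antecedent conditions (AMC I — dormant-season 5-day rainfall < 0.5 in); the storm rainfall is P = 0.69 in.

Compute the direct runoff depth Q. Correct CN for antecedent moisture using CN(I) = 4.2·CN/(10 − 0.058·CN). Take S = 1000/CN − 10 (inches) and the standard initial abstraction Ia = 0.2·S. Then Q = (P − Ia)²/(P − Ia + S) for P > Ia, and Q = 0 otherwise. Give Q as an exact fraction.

CN(I) from CN(II)=86: (4.2·86)/(10 − 0.058·86) = 12900/179 ≈ 72.067
Max retention: S = 1000/(12900/179) − 10 = 500/129 in (≈ 3.876 in)
Ia = 0.2S: 0.2·3.876 = 0.775 in (exactly 100/129)
P = 0.690 ≤ Ia = 0.775 in: entire storm abstracted, Q = 0.

Q = 0 in ≈ 0.000 in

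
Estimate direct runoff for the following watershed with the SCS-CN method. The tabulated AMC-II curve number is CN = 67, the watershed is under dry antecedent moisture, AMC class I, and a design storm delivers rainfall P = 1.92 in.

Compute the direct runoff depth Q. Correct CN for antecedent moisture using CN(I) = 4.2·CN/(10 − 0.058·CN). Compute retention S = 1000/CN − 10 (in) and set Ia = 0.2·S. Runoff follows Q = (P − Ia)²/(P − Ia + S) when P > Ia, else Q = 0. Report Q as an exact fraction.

CN(I) from CN(II)=67: (4.2·67)/(10 − 0.058·67) = 46900/1019 ≈ 46.026
S = 1000/(46900/1019) − 10 = 5500/469 in ≈ 11.727 in
Ia = 0.2S: 0.2·11.727 = 2.345 in (exactly 1100/469)
P = 1.920 ≤ Ia = 2.345 in: entire storm abstracted, Q = 0.

Q = 0 in ≈ 0.000 in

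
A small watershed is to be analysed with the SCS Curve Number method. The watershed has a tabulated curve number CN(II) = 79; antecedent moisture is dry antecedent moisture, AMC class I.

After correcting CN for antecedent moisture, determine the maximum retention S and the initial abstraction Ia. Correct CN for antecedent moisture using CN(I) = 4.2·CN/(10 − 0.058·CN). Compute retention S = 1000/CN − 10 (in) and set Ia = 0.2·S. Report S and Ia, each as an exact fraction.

S = 500/79 in ≈ 6.329 in; Ia = 100/79 in ≈ 1.266 in

Adjust CN=79 to AMC I: 4.2·79/(10 − 0.058·79) → (1659/5) ÷ (2709/500) = 7900/129 ≈ 61.240
Max retention: S = 1000/(7900/129) − 10 = 500/79 in (≈ 6.329 in)
Ia = 0.2·(500/79) = 100/79 in ≈ 1.266 in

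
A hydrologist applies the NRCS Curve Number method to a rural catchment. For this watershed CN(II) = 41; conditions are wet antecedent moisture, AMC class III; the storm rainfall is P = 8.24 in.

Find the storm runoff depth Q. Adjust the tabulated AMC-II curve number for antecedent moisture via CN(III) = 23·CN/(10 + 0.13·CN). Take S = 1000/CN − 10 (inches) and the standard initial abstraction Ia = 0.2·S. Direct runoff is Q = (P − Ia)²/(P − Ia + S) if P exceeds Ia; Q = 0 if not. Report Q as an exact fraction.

CN(III) from CN(II)=41: (23·41)/(10 + 0.13·41) = 94300/1533 ≈ 61.513
Retention S: 1000/CN − 10 with CN=61.513 → S = 5900/943 ≈ 6.257 in
Initial abstraction Ia = S/5 = (5900/943)/5 = 1180/943 ≈ 1.251 in
P − Ia = 8.240 − 1.251 = 164758/23575 ≈ 6.989 in (> 0, runoff occurs)
Q: (164758/23575)² ÷ (312258/23575) = 13572599282/3680741175 in (≈ 3.687 in)

Q = 13572599282/3680741175 in ≈ 3.687 in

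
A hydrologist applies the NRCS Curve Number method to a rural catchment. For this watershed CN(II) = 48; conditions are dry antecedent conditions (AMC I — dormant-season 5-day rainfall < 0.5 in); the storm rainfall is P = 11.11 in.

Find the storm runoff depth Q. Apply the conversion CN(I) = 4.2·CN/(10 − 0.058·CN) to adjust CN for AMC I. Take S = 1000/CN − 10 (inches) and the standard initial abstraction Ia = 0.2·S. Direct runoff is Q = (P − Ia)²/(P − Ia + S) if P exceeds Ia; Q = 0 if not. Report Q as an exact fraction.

Q = 1405725049/1259955900 in ≈ 1.116 in

Dry (AMC I): CN(I) = 4.2·48/(10 − 0.058·48) = (1008/5)/(902/125) = 12600/451 ≈ 27.938
Max retention: S = 1000/(12600/451) − 10 = 1625/63 in (≈ 25.794 in)
Ia = 0.2·(1625/63) = 325/63 in ≈ 5.159 in
Since P=11.110 > Ia=5.159: effective rainfall P−Ia = 37493/6300 in
Runoff Q = (P−Ia)²/(P−Ia+S) = (5.951)²/(5.951+25.794) = 1405725049/1259955900 ≈ 1.116 in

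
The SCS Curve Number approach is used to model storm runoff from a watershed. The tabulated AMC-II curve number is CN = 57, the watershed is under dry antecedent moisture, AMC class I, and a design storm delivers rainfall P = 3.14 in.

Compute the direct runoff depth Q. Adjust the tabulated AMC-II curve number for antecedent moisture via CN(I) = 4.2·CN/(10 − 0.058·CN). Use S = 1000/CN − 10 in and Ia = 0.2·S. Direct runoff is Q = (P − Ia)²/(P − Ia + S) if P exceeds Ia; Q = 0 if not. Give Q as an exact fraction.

Q = 0 in ≈ 0.000 in

CN(I) from CN(II)=57: (4.2·57)/(10 − 0.058·57) = 119700/3347 ≈ 35.763
Max retention: S = 1000/(119700/3347) − 10 = 21500/1197 in (≈ 17.962 in)
Ia = 0.2·(21500/1197) = 4300/1197 in ≈ 3.592 in
P = 3.140 ≤ Ia = 3.592 in: entire storm abstracted, Q = 0.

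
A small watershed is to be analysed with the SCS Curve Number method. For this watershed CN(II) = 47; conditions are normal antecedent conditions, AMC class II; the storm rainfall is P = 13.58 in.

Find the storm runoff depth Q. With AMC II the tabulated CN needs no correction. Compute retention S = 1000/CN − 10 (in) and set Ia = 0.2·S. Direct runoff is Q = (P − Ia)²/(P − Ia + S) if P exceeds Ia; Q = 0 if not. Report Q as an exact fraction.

Q = 708251769/124815550 in ≈ 5.674 in

AMC II — tabulated CN = 47 applies directly.
Retention S: 1000/CN − 10 with CN=47.000 → S = 530/47 ≈ 11.277 in
Initial abstraction Ia = S/5 = (530/47)/5 = 106/47 ≈ 2.255 in
Since P=13.580 > Ia=2.255: effective rainfall P−Ia = 26613/2350 in
Q: (26613/2350)² ÷ (53113/2350) = 708251769/124815550 in (≈ 5.674 in)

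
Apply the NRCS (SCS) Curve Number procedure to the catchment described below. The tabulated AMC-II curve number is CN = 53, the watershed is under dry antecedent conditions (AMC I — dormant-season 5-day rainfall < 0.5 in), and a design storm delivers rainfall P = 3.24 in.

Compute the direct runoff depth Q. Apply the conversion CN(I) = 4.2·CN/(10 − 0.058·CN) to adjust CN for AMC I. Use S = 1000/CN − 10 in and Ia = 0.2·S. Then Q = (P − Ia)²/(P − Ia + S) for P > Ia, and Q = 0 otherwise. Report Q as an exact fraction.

Q = 0 in ≈ 0.000 in

Dry (AMC I): CN(I) = 4.2·53/(10 − 0.058·53) = (1113/5)/(3463/500) = 111300/3463 ≈ 32.140
S = 1000/(111300/3463) − 10 = 23500/1113 in ≈ 21.114 in
Ia = 0.2S: 0.2·21.114 = 4.223 in (exactly 4700/1113)
P = 3.240 ≤ Ia = 4.223 in: entire storm abstracted, Q = 0.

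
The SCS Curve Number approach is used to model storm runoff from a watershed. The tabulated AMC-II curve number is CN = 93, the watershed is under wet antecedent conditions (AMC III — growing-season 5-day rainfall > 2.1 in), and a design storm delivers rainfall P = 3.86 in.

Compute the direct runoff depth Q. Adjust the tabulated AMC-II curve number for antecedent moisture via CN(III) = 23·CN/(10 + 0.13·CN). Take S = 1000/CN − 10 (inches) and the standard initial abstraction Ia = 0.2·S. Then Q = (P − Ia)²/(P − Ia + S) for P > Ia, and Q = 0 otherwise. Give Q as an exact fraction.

Wet (AMC III): CN(III) = 23·93/(10 + 0.13·93) = 2139/(2209/100) = 213900/2209 ≈ 96.831
Max retention: S = 1000/(213900/2209) − 10 = 700/2139 in (≈ 0.327 in)
Ia = 0.2·(700/2139) = 140/2139 in ≈ 0.065 in
Since P=3.860 > Ia=0.065: effective rainfall P−Ia = 405827/106950 in
Runoff Q = (P−Ia)²/(P−Ia+S) = (3.795)²/(3.795+0.327) = 164695553929/47146447650 ≈ 3.493 in

Q = 164695553929/47146447650 in ≈ 3.493 in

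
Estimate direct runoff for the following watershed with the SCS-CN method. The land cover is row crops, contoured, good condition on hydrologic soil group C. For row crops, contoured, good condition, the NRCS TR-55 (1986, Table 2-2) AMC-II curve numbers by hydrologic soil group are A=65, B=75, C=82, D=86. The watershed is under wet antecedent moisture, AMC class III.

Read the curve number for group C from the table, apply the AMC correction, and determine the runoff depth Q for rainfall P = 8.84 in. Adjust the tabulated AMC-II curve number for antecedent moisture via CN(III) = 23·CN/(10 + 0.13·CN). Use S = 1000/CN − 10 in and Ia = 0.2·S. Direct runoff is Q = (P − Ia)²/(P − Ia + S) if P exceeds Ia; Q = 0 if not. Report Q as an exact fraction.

Q = 41576433409/5337450725 in ≈ 7.790 in

NRCS table: row crops, contoured, good condition, soil group C → CN(II) = 82
Wet (AMC III): CN(III) = 23·82/(10 + 0.13·82) = 1886/(1033/50) = 94300/1033 ≈ 91.288
Retention S: 1000/CN − 10 with CN=91.288 → S = 900/943 ≈ 0.954 in
Ia = 0.2·(900/943) = 180/943 in ≈ 0.191 in
Since P=8.840 > Ia=0.191: effective rainfall P−Ia = 203903/23575 in
Q = (203903/23575)²/((203903/23575) + 900/943) = (41576433409/555780625)/(226403/23575) = 41576433409/5337450725 in ≈ 7.790 in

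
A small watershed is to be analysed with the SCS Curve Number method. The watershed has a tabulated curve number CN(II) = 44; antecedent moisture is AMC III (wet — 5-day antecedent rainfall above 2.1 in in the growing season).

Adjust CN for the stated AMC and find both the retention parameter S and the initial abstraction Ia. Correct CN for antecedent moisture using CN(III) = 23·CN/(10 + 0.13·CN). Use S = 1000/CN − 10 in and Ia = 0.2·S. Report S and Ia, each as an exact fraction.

Wet (AMC III): CN(III) = 23·44/(10 + 0.13·44) = 1012/(393/25) = 25300/393 ≈ 64.377
Max retention: S = 1000/(25300/393) − 10 = 1400/253 in (≈ 5.534 in)
Initial abstraction Ia = S/5 = (1400/253)/5 = 280/253 ≈ 1.107 in

S = 1400/253 in ≈ 5.534 in; Ia = 280/253 in ≈ 1.107 in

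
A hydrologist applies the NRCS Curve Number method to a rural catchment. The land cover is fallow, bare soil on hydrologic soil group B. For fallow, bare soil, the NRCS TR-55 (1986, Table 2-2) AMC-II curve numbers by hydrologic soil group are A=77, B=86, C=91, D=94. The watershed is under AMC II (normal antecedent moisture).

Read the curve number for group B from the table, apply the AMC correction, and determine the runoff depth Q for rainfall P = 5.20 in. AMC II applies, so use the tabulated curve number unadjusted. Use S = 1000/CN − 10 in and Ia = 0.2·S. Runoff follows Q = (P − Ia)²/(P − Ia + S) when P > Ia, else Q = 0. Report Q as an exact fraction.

NRCS table: fallow, bare soil, soil group B → CN(II) = 86
CN(II) = 86; AMC II needs no correction.
S = 1000/86 − 10 = 70/43 in ≈ 1.628 in
Ia = 0.2·(70/43) = 14/43 in ≈ 0.326 in
P − Ia = 5.200 − 0.326 = 1048/215 ≈ 4.874 in (> 0, runoff occurs)
Q: (1048/215)² ÷ (1398/215) = 549152/150285 in (≈ 3.654 in)

Q = 549152/150285 in ≈ 3.654 in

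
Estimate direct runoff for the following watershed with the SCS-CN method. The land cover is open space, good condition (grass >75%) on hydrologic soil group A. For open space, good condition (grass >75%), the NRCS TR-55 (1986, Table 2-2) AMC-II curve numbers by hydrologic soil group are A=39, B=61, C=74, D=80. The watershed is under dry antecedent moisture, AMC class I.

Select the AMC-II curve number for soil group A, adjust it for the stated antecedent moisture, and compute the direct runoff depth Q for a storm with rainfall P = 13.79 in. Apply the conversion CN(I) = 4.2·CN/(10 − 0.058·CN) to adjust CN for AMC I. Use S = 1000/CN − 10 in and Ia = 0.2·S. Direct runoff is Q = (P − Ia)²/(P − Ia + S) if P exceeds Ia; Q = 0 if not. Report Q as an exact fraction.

NRCS table: open space, good condition (grass >75%), soil group A → CN(II) = 39
Adjust CN=39 to AMC I: 4.2·39/(10 − 0.058·39) → (819/5) ÷ (3869/500) = 81900/3869 ≈ 21.168
Retention S: 1000/CN − 10 with CN=21.168 → S = 30500/819 ≈ 37.241 in
Ia = 0.2·(30500/819) = 6100/819 in ≈ 7.448 in
P − Ia = 13.790 − 7.448 = 519401/81900 ≈ 6.342 in (> 0, runoff occurs)
Q = (519401/81900)²/((519401/81900) + 30500/819) = (269777398801/6707610000)/(3569401/81900) = 269777398801/292333941900 in ≈ 0.923 in

Q = 269777398801/292333941900 in ≈ 0.923 in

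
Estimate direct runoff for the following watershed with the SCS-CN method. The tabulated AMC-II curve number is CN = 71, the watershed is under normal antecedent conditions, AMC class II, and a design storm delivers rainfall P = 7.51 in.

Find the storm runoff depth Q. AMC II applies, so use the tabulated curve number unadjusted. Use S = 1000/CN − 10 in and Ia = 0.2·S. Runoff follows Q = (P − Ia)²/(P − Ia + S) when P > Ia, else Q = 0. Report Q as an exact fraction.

Q = 2258245441/543299100 in ≈ 4.157 in

CN(II) = 71; AMC II needs no correction.
Max retention: S = 1000/71 − 10 = 290/71 in (≈ 4.085 in)
Ia = 0.2·(290/71) = 58/71 in ≈ 0.817 in
Since P=7.510 > Ia=0.817: effective rainfall P−Ia = 47521/7100 in
Runoff Q = (P−Ia)²/(P−Ia+S) = (6.693)²/(6.693+4.085) = 2258245441/543299100 ≈ 4.157 in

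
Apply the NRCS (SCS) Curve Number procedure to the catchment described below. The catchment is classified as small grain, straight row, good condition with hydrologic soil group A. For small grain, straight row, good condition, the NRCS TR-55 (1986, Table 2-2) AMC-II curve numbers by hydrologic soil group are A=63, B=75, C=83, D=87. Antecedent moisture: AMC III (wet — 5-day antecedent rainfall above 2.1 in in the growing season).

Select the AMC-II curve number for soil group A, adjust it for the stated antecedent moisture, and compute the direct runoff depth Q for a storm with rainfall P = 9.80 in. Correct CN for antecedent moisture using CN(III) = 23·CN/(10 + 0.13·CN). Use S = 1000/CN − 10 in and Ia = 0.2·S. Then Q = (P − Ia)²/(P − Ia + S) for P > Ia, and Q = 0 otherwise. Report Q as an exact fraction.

NRCS table: small grain, straight row, good condition, soil group A → CN(II) = 63
Wet (AMC III): CN(III) = 23·63/(10 + 0.13·63) = 1449/(1819/100) = 144900/1819 ≈ 79.659
Retention S: 1000/CN − 10 with CN=79.659 → S = 3700/1449 ≈ 2.553 in
Ia = 0.2S: 0.2·2.553 = 0.511 in (exactly 740/1449)
Excess rainfall: 9.800 − 0.511 = 9.289 in; P > Ia so Q > 0
Q: (67301/7245)² ÷ (85801/7245) = 4529424601/621628245 in (≈ 7.286 in)

Q = 4529424601/621628245 in ≈ 7.286 in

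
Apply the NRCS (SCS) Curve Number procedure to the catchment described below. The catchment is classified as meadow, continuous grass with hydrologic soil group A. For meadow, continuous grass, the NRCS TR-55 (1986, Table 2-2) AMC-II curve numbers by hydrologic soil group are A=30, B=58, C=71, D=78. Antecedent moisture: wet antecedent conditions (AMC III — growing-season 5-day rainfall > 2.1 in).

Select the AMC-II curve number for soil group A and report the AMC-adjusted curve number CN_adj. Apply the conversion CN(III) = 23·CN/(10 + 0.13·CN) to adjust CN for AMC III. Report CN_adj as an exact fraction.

NRCS table: meadow, continuous grass, soil group A → CN(II) = 30
Wet (AMC III): CN(III) = 23·30/(10 + 0.13·30) = 690/(139/10) = 6900/139 ≈ 49.640

CN_adj = 6900/139 ≈ 49.640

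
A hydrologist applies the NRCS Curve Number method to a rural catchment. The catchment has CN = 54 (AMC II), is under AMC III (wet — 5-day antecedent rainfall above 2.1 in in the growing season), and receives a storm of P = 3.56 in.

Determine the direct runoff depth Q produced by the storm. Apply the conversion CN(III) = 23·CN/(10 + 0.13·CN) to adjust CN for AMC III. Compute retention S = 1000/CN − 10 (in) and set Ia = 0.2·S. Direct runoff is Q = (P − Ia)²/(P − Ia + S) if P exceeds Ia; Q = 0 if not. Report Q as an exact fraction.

Q = 3621409/2972025 in ≈ 1.218 in

Adjust CN=54 to AMC III: 23·54/(10 + 0.13·54) → 1242 ÷ (851/50) = 2700/37 ≈ 72.973
S = 1000/(2700/37) − 10 = 100/27 in ≈ 3.704 in
Initial abstraction Ia = S/5 = (100/27)/5 = 20/27 ≈ 0.741 in
P − Ia = 3.560 − 0.741 = 1903/675 ≈ 2.819 in (> 0, runoff occurs)
Q: (1903/675)² ÷ (4403/675) = 3621409/2972025 in (≈ 1.218 in)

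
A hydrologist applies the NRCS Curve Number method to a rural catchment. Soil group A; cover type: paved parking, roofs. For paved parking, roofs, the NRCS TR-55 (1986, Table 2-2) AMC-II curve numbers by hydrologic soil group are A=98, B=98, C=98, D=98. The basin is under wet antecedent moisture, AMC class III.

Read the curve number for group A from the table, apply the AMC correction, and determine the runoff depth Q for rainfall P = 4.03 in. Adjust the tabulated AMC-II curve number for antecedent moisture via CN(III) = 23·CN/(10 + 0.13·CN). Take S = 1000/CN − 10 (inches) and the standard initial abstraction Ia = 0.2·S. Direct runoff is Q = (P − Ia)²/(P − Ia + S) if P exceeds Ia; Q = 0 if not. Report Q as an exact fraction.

Q = 204467656761/52087798700 in ≈ 3.925 in

NRCS table: paved parking, roofs, soil group A → CN(II) = 98
Wet (AMC III): CN(III) = 23·98/(10 + 0.13·98) = 2254/(1137/50) = 112700/1137 ≈ 99.120
Retention S: 1000/CN − 10 with CN=99.120 → S = 100/1127 ≈ 0.089 in
Ia = 0.2S: 0.2·0.089 = 0.018 in (exactly 20/1127)
P − Ia = 4.030 − 0.018 = 452181/112700 ≈ 4.012 in (> 0, runoff occurs)
Runoff Q = (P−Ia)²/(P−Ia+S) = (4.012)²/(4.012+0.089) = 204467656761/52087798700 ≈ 3.925 in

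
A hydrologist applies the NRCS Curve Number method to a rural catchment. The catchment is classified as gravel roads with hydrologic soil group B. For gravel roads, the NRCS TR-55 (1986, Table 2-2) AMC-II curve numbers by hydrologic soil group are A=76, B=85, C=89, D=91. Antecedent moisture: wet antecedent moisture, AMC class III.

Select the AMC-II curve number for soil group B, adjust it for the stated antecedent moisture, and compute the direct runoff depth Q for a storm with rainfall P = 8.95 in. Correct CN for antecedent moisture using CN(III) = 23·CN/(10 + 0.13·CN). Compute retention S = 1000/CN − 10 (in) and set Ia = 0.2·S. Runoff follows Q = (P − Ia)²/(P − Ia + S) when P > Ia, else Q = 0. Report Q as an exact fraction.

NRCS table: gravel roads, soil group B → CN(II) = 85
Adjust CN=85 to AMC III: 23·85/(10 + 0.13·85) → 1955 ÷ (421/20) = 39100/421 ≈ 92.874
S = 1000/(39100/421) − 10 = 300/391 in ≈ 0.767 in
Ia = 0.2S: 0.2·0.767 = 0.153 in (exactly 60/391)
Excess rainfall: 8.950 − 0.153 = 8.797 in; P > Ia so Q > 0
Q: (68789/7820)² ÷ (74789/7820) = 4731926521/584849980 in (≈ 8.091 in)

Q = 4731926521/584849980 in ≈ 8.091 in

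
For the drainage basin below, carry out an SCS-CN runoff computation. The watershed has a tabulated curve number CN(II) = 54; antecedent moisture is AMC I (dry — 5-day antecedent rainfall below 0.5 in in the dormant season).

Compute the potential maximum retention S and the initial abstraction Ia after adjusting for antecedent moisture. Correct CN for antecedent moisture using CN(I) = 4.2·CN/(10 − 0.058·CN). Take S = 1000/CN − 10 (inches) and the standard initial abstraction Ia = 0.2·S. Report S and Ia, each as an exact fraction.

S = 11500/567 in ≈ 20.282 in; Ia = 2300/567 in ≈ 4.056 in

CN(I) from CN(II)=54: (4.2·54)/(10 − 0.058·54) = 56700/1717 ≈ 33.023
S = 1000/(56700/1717) − 10 = 11500/567 in ≈ 20.282 in
Initial abstraction Ia = S/5 = (11500/567)/5 = 2300/567 ≈ 4.056 in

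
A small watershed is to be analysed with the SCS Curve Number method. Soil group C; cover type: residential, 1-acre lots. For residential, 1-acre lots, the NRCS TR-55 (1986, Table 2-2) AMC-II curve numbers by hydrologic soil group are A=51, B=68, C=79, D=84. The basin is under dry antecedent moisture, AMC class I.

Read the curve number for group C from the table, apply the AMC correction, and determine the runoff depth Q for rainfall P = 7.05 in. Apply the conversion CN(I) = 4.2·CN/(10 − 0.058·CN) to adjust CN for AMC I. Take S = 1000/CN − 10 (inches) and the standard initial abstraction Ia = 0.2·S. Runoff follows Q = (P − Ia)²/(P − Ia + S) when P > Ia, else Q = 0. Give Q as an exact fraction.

Q = 83521321/30239620 in ≈ 2.762 in

NRCS table: residential, 1-acre lots, soil group C → CN(II) = 79
CN(I) from CN(II)=79: (4.2·79)/(10 − 0.058·79) = 7900/129 ≈ 61.240
Retention S: 1000/CN − 10 with CN=61.240 → S = 500/79 ≈ 6.329 in
Initial abstraction Ia = S/5 = (500/79)/5 = 100/79 ≈ 1.266 in
Since P=7.050 > Ia=1.266: effective rainfall P−Ia = 9139/1580 in
Runoff Q = (P−Ia)²/(P−Ia+S) = (5.784)²/(5.784+6.329) = 83521321/30239620 ≈ 2.762 in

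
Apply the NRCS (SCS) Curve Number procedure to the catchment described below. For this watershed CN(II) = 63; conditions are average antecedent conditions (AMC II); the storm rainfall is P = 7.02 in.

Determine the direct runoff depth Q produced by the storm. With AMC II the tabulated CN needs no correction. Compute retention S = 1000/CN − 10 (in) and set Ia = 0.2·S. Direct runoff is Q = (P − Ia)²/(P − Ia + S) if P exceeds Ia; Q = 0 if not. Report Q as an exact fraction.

AMC II — tabulated CN = 63 applies directly.
Retention S: 1000/CN − 10 with CN=63.000 → S = 370/63 ≈ 5.873 in
Ia = 0.2·(370/63) = 74/63 in ≈ 1.175 in
P − Ia = 7.020 − 1.175 = 18413/3150 ≈ 5.845 in (> 0, runoff occurs)
Q = (18413/3150)²/((18413/3150) + 370/63) = (339038569/9922500)/(36913/3150) = 339038569/116275950 in ≈ 2.916 in

Q = 339038569/116275950 in ≈ 2.916 in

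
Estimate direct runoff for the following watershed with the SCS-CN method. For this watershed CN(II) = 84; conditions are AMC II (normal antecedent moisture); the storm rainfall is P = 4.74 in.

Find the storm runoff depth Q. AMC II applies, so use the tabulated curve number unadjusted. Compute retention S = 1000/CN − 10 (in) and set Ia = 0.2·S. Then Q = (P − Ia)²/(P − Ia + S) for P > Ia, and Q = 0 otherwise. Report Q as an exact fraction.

CN(II) = 84; AMC II needs no correction.
S = 1000/84 − 10 = 40/21 in ≈ 1.905 in
Initial abstraction Ia = S/5 = (40/21)/5 = 8/21 ≈ 0.381 in
P − Ia = 4.740 − 0.381 = 4577/1050 ≈ 4.359 in (> 0, runoff occurs)
Q: (4577/1050)² ÷ (6577/1050) = 20948929/6905850 in (≈ 3.034 in)

Q = 20948929/6905850 in ≈ 3.034 in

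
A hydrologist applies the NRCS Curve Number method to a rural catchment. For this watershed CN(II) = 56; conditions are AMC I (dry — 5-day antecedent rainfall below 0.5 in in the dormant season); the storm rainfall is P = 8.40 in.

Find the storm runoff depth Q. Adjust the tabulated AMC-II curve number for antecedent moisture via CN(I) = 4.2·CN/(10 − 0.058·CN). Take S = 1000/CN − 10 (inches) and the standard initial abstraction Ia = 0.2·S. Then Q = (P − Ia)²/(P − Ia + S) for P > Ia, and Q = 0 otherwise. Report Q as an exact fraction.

Adjust CN=56 to AMC I: 4.2·56/(10 − 0.058·56) → (1176/5) ÷ (844/125) = 7350/211 ≈ 34.834
Retention S: 1000/CN − 10 with CN=34.834 → S = 2750/147 ≈ 18.707 in
Initial abstraction Ia = S/5 = (2750/147)/5 = 550/147 ≈ 3.741 in
P − Ia = 8.400 − 3.741 = 3424/735 ≈ 4.659 in (> 0, runoff occurs)
Q: (3424/735)² ÷ (17174/735) = 5861888/6311445 in (≈ 0.929 in)

Q = 5861888/6311445 in ≈ 0.929 in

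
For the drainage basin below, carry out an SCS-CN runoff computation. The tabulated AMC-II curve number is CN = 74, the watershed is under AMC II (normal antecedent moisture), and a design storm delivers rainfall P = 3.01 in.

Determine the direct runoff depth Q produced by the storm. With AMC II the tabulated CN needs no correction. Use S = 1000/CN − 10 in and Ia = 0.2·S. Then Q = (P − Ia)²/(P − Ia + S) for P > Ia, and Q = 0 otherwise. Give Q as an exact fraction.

AMC II — tabulated CN = 74 applies directly.
S = 1000/74 − 10 = 130/37 in ≈ 3.514 in
Initial abstraction Ia = S/5 = (130/37)/5 = 26/37 ≈ 0.703 in
Excess rainfall: 3.010 − 0.703 = 2.307 in; P > Ia so Q > 0
Q: (8537/3700)² ÷ (21537/3700) = 72880369/79686900 in (≈ 0.915 in)

Q = 72880369/79686900 in ≈ 0.915 in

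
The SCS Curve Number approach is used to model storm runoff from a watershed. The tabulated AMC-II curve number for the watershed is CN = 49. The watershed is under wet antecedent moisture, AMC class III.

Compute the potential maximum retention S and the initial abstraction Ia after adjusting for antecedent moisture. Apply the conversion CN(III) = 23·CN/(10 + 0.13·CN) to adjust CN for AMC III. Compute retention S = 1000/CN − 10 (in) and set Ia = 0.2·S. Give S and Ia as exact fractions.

S = 5100/1127 in ≈ 4.525 in; Ia = 1020/1127 in ≈ 0.905 in

CN(III) from CN(II)=49: (23·49)/(10 + 0.13·49) = 112700/1637 ≈ 68.845
S = 1000/(112700/1637) − 10 = 5100/1127 in ≈ 4.525 in
Ia = 0.2·(5100/1127) = 1020/1127 in ≈ 0.905 in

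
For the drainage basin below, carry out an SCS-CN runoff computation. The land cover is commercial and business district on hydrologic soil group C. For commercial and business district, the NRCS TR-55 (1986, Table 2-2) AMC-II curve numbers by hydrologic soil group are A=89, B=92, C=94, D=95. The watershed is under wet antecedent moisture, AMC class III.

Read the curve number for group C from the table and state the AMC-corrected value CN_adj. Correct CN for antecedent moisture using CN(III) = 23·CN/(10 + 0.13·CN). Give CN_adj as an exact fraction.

CN_adj = 108100/1111 ≈ 97.300

NRCS table: commercial and business district, soil group C → CN(II) = 94
Wet (AMC III): CN(III) = 23·94/(10 + 0.13·94) = 2162/(1111/50) = 108100/1111 ≈ 97.300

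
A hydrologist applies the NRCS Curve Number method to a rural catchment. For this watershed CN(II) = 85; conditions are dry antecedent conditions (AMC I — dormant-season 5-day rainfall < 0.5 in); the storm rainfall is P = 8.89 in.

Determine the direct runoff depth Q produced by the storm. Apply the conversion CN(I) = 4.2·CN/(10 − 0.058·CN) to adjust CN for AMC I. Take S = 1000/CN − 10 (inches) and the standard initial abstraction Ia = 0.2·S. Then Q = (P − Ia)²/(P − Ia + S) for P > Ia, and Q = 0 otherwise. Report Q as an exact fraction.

Q = 9175915681/1734912900 in ≈ 5.289 in

Dry (AMC I): CN(I) = 4.2·85/(10 − 0.058·85) = 357/(507/100) = 11900/169 ≈ 70.414
Retention S: 1000/CN − 10 with CN=70.414 → S = 500/119 ≈ 4.202 in
Initial abstraction Ia = S/5 = (500/119)/5 = 100/119 ≈ 0.840 in
Since P=8.890 > Ia=0.840: effective rainfall P−Ia = 95791/11900 in
Q = (95791/11900)²/((95791/11900) + 500/119) = (9175915681/141610000)/(145791/11900) = 9175915681/1734912900 in ≈ 5.289 in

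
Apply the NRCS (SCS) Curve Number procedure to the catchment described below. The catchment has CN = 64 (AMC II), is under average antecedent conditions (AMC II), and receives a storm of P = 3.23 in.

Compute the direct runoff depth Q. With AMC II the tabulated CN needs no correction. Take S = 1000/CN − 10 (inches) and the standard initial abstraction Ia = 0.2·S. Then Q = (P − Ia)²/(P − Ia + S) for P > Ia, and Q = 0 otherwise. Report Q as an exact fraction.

Average conditions: CN = 64 (no AMC adjustment).
Retention S: 1000/CN − 10 with CN=64.000 → S = 45/8 ≈ 5.625 in
Initial abstraction Ia = S/5 = (45/8)/5 = 9/8 ≈ 1.125 in
P − Ia = 3.230 − 1.125 = 421/200 ≈ 2.105 in (> 0, runoff occurs)
Q: (421/200)² ÷ (773/100) = 177241/309200 in (≈ 0.573 in)

Q = 177241/309200 in ≈ 0.573 in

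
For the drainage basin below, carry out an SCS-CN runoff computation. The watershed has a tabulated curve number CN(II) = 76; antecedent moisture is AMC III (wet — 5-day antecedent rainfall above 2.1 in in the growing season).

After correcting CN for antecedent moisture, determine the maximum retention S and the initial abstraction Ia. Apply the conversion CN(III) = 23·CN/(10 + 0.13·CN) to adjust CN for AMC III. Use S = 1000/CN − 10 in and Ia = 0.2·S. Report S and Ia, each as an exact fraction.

Wet (AMC III): CN(III) = 23·76/(10 + 0.13·76) = 1748/(497/25) = 43700/497 ≈ 87.928
Retention S: 1000/CN − 10 with CN=87.928 → S = 600/437 ≈ 1.373 in
Ia = 0.2S: 0.2·1.373 = 0.275 in (exactly 120/437)

S = 600/437 in ≈ 1.373 in; Ia = 120/437 in ≈ 0.275 in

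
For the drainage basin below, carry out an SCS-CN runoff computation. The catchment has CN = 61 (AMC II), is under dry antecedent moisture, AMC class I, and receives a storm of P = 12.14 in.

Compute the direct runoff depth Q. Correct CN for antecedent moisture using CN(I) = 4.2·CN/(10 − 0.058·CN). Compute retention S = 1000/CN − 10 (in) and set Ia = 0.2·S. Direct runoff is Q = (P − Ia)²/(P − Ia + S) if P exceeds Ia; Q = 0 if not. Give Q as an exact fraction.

Q = 37709367721/11084685150 in ≈ 3.402 in

CN(I) from CN(II)=61: (4.2·61)/(10 − 0.058·61) = 42700/1077 ≈ 39.647
S = 1000/(42700/1077) − 10 = 6500/427 in ≈ 15.222 in
Ia = 0.2S: 0.2·15.222 = 3.044 in (exactly 1300/427)
Excess rainfall: 12.140 − 3.044 = 9.096 in; P > Ia so Q > 0
Q: (194189/21350)² ÷ (519189/21350) = 37709367721/11084685150 in (≈ 3.402 in)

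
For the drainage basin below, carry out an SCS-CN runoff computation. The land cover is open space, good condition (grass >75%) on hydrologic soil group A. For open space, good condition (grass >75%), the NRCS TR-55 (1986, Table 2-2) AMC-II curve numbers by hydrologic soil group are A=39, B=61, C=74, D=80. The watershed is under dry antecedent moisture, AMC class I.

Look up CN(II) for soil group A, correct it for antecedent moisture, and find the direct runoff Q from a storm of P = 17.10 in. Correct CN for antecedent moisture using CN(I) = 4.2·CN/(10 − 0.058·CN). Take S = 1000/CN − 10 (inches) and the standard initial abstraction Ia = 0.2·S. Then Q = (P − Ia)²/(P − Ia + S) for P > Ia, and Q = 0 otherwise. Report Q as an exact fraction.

NRCS table: open space, good condition (grass >75%), soil group A → CN(II) = 39
Dry (AMC I): CN(I) = 4.2·39/(10 − 0.058·39) = (819/5)/(3869/500) = 81900/3869 ≈ 21.168
Max retention: S = 1000/(81900/3869) − 10 = 30500/819 in (≈ 37.241 in)
Initial abstraction Ia = S/5 = (30500/819)/5 = 6100/819 ≈ 7.448 in
P − Ia = 17.100 − 7.448 = 79049/8190 ≈ 9.652 in (> 0, runoff occurs)
Q = (79049/8190)²/((79049/8190) + 30500/819) = (6248744401/67076100)/(384049/8190) = 6248744401/3145361310 in ≈ 1.987 in

Q = 6248744401/3145361310 in ≈ 1.987 in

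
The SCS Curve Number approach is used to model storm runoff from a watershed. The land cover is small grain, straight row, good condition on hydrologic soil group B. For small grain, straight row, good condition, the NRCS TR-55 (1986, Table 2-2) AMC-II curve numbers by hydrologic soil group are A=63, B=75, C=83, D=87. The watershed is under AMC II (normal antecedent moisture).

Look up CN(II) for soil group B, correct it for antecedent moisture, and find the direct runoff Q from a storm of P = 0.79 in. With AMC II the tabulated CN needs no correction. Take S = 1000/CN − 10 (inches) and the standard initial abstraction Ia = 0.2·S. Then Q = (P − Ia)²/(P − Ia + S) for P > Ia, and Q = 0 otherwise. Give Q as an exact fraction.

Q = 1369/311100 in ≈ 0.004 in

NRCS table: small grain, straight row, good condition, soil group B → CN(II) = 75
CN(II) = 75; AMC II needs no correction.
Max retention: S = 1000/75 − 10 = 10/3 in (≈ 3.333 in)
Ia = 0.2·(10/3) = 2/3 in ≈ 0.667 in
Since P=0.790 > Ia=0.667: effective rainfall P−Ia = 37/300 in
Runoff Q = (P−Ia)²/(P−Ia+S) = (0.123)²/(0.123+3.333) = 1369/311100 ≈ 0.004 in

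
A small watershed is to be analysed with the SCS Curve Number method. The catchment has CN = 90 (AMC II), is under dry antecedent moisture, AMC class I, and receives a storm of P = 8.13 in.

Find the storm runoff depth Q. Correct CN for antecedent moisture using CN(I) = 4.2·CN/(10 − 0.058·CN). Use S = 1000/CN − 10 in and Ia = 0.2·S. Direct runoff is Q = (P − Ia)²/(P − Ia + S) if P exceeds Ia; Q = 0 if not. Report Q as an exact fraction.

CN(I) from CN(II)=90: (4.2·90)/(10 − 0.058·90) = 18900/239 ≈ 79.079
Retention S: 1000/CN − 10 with CN=79.079 → S = 500/189 ≈ 2.646 in
Initial abstraction Ia = S/5 = (500/189)/5 = 100/189 ≈ 0.529 in
Excess rainfall: 8.130 − 0.529 = 7.601 in; P > Ia so Q > 0
Runoff Q = (P−Ia)²/(P−Ia+S) = (7.601)²/(7.601+2.646) = 20637333649/3660117300 ≈ 5.638 in

Q = 20637333649/3660117300 in ≈ 5.638 in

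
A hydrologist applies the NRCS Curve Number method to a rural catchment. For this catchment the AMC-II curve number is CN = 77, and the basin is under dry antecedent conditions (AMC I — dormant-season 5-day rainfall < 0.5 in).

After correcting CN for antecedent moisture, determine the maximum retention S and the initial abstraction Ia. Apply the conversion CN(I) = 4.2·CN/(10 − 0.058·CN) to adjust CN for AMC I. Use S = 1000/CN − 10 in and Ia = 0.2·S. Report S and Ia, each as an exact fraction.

Adjust CN=77 to AMC I: 4.2·77/(10 − 0.058·77) → (1617/5) ÷ (2767/500) = 161700/2767 ≈ 58.439
S = 1000/(161700/2767) − 10 = 11500/1617 in ≈ 7.112 in
Ia = 0.2S: 0.2·7.112 = 1.422 in (exactly 2300/1617)

S = 11500/1617 in ≈ 7.112 in; Ia = 2300/1617 in ≈ 1.422 in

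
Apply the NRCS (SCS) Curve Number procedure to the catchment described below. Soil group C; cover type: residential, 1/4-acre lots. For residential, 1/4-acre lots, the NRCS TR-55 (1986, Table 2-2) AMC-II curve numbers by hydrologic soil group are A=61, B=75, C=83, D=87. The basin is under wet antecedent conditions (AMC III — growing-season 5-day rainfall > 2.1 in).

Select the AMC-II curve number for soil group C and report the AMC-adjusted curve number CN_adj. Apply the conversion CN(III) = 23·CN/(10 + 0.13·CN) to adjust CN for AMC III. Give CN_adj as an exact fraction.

CN_adj = 190900/2079 ≈ 91.823

NRCS table: residential, 1/4-acre lots, soil group C → CN(II) = 83
CN(III) from CN(II)=83: (23·83)/(10 + 0.13·83) = 190900/2079 ≈ 91.823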